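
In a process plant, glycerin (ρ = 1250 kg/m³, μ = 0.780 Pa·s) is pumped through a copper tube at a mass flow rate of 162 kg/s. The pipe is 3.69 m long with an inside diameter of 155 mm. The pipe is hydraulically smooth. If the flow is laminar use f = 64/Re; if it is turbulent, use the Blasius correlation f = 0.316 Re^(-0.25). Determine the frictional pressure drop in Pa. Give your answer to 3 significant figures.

ΔP ≈ 26300 Pa

A = πD²/4 = π(0.155)²/4 = 0.01887 m²; mean velocity V = ṁ/(ρA) = 162/(1250 · 0.01887) = 6.868 m/s.
Reynolds number Re = ρVD/μ = 1250 · 6.868 · 0.155 / 0.78 = 1706.
Re < 2300 → laminar flow, so f = 64/Re = 64/1706 = 0.03751 (the turbulent correlation is not needed).
Darcy-Weisbach: ΔP = f(L/D)(ρV²/2) = 0.03751·(3.69/0.155)·(1250·6.868²/2) = 0.03751·23.81·2.948e+04 = 2.633e+04 Pa.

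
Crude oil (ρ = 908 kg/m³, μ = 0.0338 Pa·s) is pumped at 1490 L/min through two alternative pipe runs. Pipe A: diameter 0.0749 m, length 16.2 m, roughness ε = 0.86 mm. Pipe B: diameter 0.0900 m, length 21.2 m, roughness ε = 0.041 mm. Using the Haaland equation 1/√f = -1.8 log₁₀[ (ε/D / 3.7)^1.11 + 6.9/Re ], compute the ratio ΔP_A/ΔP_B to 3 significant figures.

ΔP_A/ΔP_B ≈ 2.64

Pipe A: V = Q/A = 0.02483/0.004406 = 5.636 m/s; Re = 1.134e+04; ε/D = 0.0115; Haaland → f = 0.04404; ΔP_A = f(L/D)(ρV²/2) = 1.374e+05 Pa.
Pipe B: V = Q/A = 0.02483/0.006362 = 3.904 m/s; Re = 9438; ε/D = 0.000456; Haaland → f = 0.03192; ΔP_B = f(L/D)(ρV²/2) = 5.201e+04 Pa.
ΔP_A/ΔP_B = 1.374e+05/5.201e+04 = 2.64.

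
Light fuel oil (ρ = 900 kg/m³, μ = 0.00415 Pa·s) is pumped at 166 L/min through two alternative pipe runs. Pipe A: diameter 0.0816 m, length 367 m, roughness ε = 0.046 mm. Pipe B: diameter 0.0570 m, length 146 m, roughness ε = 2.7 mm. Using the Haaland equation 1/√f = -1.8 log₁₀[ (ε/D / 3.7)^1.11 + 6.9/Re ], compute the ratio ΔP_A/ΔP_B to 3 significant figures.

ΔP_A/ΔP_B ≈ 0.187

Pipe A: V = Q/A = 0.002767/0.00523 = 0.529 m/s; Re = 9362; ε/D = 0.000564; Haaland → f = 0.03212; ΔP_A = f(L/D)(ρV²/2) = 1.82e+04 Pa.
Pipe B: V = Q/A = 0.002767/0.002552 = 1.084 m/s; Re = 1.34e+04; ε/D = 0.0474; Haaland → f = 0.07178; ΔP_B = f(L/D)(ρV²/2) = 9.726e+04 Pa.
ΔP_A/ΔP_B = 1.82e+04/9.726e+04 = 0.187.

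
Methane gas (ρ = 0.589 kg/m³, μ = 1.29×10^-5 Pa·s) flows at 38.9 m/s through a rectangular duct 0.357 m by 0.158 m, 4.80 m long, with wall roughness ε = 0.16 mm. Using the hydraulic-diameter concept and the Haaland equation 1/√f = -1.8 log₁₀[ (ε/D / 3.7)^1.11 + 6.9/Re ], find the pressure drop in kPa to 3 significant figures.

Hydraulic diameter D_h = 4A/P = 4·(0.357·0.158)/(2·(0.357+0.158)) = 0.2256/1.03 = 0.2191 m.
Re = ρVD_h/μ = 0.589·38.9·0.2191/1.29e-05 = 3.891e+05.
ε/D_h = 0.00016/0.2191 = 0.00073; Haaland gives 1/√f = -1.8 log₁₀[7.72e-05+1.77e-05] = 7.24, so f = 0.01908.
ΔP = f(L/D_h)(ρV²/2) = 0.01908·4.8/0.2191·445.6 = 186.3 Pa.
ΔP = 0.186 kPa.

ΔP ≈ 0.186 kPa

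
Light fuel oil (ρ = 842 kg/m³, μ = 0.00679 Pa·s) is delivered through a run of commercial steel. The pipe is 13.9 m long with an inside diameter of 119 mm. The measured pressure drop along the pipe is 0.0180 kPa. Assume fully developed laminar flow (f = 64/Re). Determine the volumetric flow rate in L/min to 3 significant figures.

Q ≈ 56.3 L/min

For laminar flow, f = 64/Re with Re = ρVD/μ, so Darcy-Weisbach reduces to ΔP = 32μLV/D². Solving for V: V = ΔP·D²/(32μL) = 18·(0.119)²/(32·0.00679·13.9) = 0.0844 m/s.
Check: Re = ρVD/μ = 842·0.0844·0.119/0.00679 = 1245 < 2300, so the laminar assumption holds.
Q = V·A = 0.0844·(π/4·0.119²) = 0.0009387 m³/s = 56.3 L/min.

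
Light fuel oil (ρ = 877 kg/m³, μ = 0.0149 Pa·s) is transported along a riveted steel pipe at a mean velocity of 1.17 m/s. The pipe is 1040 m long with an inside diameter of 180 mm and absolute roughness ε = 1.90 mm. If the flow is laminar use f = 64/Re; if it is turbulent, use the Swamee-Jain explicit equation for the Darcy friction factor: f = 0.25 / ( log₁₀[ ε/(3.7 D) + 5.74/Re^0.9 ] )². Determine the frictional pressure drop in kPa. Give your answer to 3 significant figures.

ΔP ≈ 151 kPa

Reynolds number Re = ρVD/μ = 877 · 1.17 · 0.18 / 0.0149 = 1.24e+04.
Re > 4000 → turbulent. Relative roughness ε/D = 0.0019/0.18 = 0.0106. Swamee-Jain: f = 0.25/(log₁₀[0.0106/3.7 + 5.74/1.24e+04^0.9])² = 0.25/(log₁₀[0.00285 + 0.00119])² = 0.25/(-2.393)² = 0.04364.
Darcy-Weisbach: ΔP = f(L/D)(ρV²/2) = 0.04364·(1040/0.18)·(877·1.17²/2) = 0.04364·5778·600.3 = 1.513e+05 Pa.
ΔP = 1.513e+05 Pa = 151 kPa.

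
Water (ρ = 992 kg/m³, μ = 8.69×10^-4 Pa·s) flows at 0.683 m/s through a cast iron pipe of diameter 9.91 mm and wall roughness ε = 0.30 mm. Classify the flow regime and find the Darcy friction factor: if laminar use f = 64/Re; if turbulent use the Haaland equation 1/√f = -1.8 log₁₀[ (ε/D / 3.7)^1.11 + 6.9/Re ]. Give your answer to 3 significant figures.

Re = ρVD/μ = 992·0.683·0.00991/0.000869 = 7727.
Re > 4000 → turbulent. ε/D = 0.0003/0.00991 = 0.0303; Haaland: 1/√f = -1.8 log₁₀[0.00482 + 0.000893] = 4.037, so f = 0.06135.

f ≈ 0.0613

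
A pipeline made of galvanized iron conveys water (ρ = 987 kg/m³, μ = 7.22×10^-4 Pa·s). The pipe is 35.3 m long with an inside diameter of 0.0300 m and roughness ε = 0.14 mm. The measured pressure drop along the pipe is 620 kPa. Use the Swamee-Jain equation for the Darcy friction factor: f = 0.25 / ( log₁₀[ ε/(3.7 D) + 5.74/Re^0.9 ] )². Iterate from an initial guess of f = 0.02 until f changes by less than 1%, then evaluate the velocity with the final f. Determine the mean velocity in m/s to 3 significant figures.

Rearranging Darcy-Weisbach: V = √(2·ΔP·D/(f·L·ρ)). With ε/D = 0.00014/0.03 = 0.00467, iterate starting from f = 0.02:
  f = 0.02 → V = √(2·6.2e+05·0.03/(0.02·35.3·987)) = 7.307 m/s; Re = ρVD/μ = 2.996e+05; f → 0.03021
  f = 0.03021 → V = 5.945 m/s; Re = 2.438e+05; f → 0.03031
Converged (Δf/f < 1%). With the final f = 0.03031: V = √(2·6.2e+05·0.03/(0.03031·35.3·987)) = 5.935 m/s.

V ≈ 5.94 m/s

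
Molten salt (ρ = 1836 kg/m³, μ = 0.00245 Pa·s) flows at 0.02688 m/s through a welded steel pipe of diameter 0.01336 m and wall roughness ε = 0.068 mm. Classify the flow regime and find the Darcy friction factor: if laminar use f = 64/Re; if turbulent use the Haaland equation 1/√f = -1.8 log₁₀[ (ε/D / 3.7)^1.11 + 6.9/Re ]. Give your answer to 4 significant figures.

f ≈ 0.2378

Re = ρVD/μ = 1836·0.02688·0.01336/0.00245 = 269.1.
Re < 2300 → laminar, so f = 64/Re = 0.2378 (roughness is irrelevant in laminar flow).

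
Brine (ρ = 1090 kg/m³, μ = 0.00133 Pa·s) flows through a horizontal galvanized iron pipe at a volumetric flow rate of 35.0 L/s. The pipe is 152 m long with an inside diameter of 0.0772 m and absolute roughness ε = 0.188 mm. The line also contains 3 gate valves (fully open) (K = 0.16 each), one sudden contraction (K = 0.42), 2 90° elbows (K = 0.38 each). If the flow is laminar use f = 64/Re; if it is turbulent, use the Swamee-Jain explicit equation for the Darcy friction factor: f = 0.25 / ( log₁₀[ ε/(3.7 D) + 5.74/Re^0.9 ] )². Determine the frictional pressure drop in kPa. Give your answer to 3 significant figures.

Q = 35.0 L/s = 35.0/1000 = 0.035 m³/s.
Cross-sectional area A = πD²/4 = π(0.0772)²/4 = 0.004681 m²; mean velocity V = Q/A = 0.035/0.004681 = 7.477 m/s.
Reynolds number Re = ρVD/μ = 1090 · 7.477 · 0.0772 / 0.00133 = 4.731e+05.
Re > 4000 → turbulent. Relative roughness ε/D = 0.000188/0.0772 = 0.00244. Swamee-Jain: f = 0.25/(log₁₀[0.00244/3.7 + 5.74/4.731e+05^0.9])² = 0.25/(log₁₀[0.000658 + 4.48e-05])² = 0.25/(-3.153)² = 0.02515.
Total minor-loss coefficient ΣK = 3·0.16 + 1·0.42 + 2·0.38 = 1.66.
ΔP = [f·L/D + ΣK]·(ρV²/2) = [0.02515·152/0.0772 + 1.66]·(1090·7.477²/2) = [49.51 + 1.66]·3.047e+04 = 1.559e+06 Pa.
ΔP = 1.559e+06 Pa = 1560 kPa.

ΔP ≈ 1560 kPa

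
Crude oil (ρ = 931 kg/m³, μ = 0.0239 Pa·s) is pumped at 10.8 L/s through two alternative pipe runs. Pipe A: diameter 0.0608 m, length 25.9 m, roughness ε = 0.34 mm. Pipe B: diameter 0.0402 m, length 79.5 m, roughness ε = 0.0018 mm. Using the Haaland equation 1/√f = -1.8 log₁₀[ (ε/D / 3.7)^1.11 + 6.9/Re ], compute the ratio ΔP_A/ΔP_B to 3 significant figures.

ΔP_A/ΔP_B ≈ 0.0559

Pipe A: V = Q/A = 0.0108/0.002903 = 3.72 m/s; Re = 8810; ε/D = 0.00559; Haaland → f = 0.03889; ΔP_A = f(L/D)(ρV²/2) = 1.067e+05 Pa.
Pipe B: V = Q/A = 0.0108/0.001269 = 8.509 m/s; Re = 1.332e+04; ε/D = 4.48e-05; Haaland → f = 0.02864; ΔP_B = f(L/D)(ρV²/2) = 1.909e+06 Pa.
ΔP_A/ΔP_B = 1.067e+05/1.909e+06 = 0.0559.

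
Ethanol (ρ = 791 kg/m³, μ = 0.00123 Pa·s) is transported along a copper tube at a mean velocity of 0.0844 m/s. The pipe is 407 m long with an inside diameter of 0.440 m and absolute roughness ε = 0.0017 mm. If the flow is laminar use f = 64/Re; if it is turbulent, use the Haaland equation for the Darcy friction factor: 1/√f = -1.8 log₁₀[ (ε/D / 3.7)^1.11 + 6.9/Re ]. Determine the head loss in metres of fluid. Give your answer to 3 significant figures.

h_f ≈ 0.00828 m

Reynolds number Re = ρVD/μ = 791 · 0.0844 · 0.44 / 0.00123 = 2.388e+04.
Re > 4000 → turbulent. Relative roughness ε/D = 1.7e-06/0.44 = 3.86e-06. Haaland: 1/√f = -1.8 log₁₀[(3.86e-06/3.7)^1.11 + 6.9/2.388e+04] = -1.8 log₁₀[2.3e-07 + 0.000289] = 6.37, so f = 0.02464.
Darcy-Weisbach: ΔP = f(L/D)(ρV²/2) = 0.02464·(407/0.44)·(791·0.0844²/2) = 0.02464·925·2.817 = 64.22 Pa.
Head loss h_f = ΔP/(ρg) = 64.22/(791·9.81) = 0.00828 m.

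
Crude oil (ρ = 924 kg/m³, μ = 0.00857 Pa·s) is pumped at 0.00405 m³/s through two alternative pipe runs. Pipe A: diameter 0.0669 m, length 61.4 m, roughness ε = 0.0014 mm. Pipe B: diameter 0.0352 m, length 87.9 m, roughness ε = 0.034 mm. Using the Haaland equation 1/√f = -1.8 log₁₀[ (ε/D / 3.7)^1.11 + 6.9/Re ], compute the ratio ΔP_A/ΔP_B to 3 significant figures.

Pipe A: V = Q/A = 0.00405/0.003515 = 1.152 m/s; Re = 8311; ε/D = 2.09e-05; Haaland → f = 0.03254; ΔP_A = f(L/D)(ρV²/2) = 1.831e+04 Pa.
Pipe B: V = Q/A = 0.00405/0.0009731 = 4.162 m/s; Re = 1.579e+04; ε/D = 0.000966; Haaland → f = 0.02894; ΔP_B = f(L/D)(ρV²/2) = 5.782e+05 Pa.
ΔP_A/ΔP_B = 1.831e+04/5.782e+05 = 0.0317.

ΔP_A/ΔP_B ≈ 0.0317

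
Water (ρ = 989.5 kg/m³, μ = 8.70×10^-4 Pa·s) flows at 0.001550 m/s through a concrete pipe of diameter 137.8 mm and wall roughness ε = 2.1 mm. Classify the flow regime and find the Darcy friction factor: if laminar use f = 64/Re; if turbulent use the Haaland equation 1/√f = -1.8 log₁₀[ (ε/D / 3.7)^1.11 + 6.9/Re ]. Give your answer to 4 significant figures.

Re = ρVD/μ = 989.5·0.00155·0.1378/0.00087 = 242.9.
Re < 2300 → laminar, so f = 64/Re = 0.2635 (roughness is irrelevant in laminar flow).

f ≈ 0.2635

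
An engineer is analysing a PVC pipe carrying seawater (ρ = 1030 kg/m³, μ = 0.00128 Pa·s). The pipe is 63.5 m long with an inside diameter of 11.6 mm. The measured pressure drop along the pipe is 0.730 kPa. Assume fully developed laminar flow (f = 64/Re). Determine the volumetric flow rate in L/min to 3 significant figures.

Q ≈ 0.239 L/min

For laminar flow, f = 64/Re with Re = ρVD/μ, so Darcy-Weisbach reduces to ΔP = 32μLV/D². Solving for V: V = ΔP·D²/(32μL) = 730·(0.0116)²/(32·0.00128·63.5) = 0.03777 m/s.
Check: Re = ρVD/μ = 1030·0.03777·0.0116/0.00128 = 352.5 < 2300, so the laminar assumption holds.
Q = V·A = 0.03777·(π/4·0.0116²) = 3.991e-06 m³/s = 0.239 L/min.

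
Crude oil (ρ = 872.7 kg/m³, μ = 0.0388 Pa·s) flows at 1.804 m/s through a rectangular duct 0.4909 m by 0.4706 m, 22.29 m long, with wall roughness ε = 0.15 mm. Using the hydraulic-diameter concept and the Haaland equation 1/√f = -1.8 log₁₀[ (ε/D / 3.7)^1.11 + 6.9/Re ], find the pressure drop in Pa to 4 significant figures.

ΔP ≈ 1743 Pa

Hydraulic diameter D_h = 4A/P = 4·(0.4909·0.4706)/(2·(0.4909+0.4706)) = 0.9241/1.923 = 0.4805 m.
Re = ρVD_h/μ = 872.7·1.804·0.4805/0.0388 = 1.95e+04.
ε/D_h = 0.00015/0.4805 = 0.000312; Haaland gives 1/√f = -1.8 log₁₀[3.01e-05+0.000354] = 6.148, so f = 0.02645.
ΔP = f(L/D_h)(ρV²/2) = 0.02645·22.29/0.4805·1420 = 1743 Pa.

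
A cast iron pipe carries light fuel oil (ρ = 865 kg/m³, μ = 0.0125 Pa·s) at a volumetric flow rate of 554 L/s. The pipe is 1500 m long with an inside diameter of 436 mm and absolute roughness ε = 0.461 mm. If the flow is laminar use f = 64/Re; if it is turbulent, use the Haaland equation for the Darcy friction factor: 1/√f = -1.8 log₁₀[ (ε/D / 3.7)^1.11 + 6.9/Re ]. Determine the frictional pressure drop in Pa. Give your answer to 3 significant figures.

ΔP ≈ 450000 Pa

Q = 554 L/s = 554/1000 = 0.554 m³/s.
Cross-sectional area A = πD²/4 = π(0.436)²/4 = 0.1493 m²; mean velocity V = Q/A = 0.554/0.1493 = 3.711 m/s.
Reynolds number Re = ρVD/μ = 865 · 3.711 · 0.436 / 0.0125 = 1.12e+05.
Re > 4000 → turbulent. Relative roughness ε/D = 0.000461/0.436 = 0.00106. Haaland: 1/√f = -1.8 log₁₀[(0.00106/3.7)^1.11 + 6.9/1.12e+05] = -1.8 log₁₀[0.000116 + 6.16e-05] = 6.749, so f = 0.02196.
Darcy-Weisbach: ΔP = f(L/D)(ρV²/2) = 0.02196·(1500/0.436)·(865·3.711²/2) = 0.02196·3440·5955 = 4.498e+05 Pa.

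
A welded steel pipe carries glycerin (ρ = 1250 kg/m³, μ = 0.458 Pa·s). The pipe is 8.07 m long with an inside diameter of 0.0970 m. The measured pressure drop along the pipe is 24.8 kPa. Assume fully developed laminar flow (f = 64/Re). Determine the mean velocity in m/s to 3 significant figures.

V ≈ 1.97 m/s

For laminar flow, f = 64/Re with Re = ρVD/μ, so Darcy-Weisbach reduces to ΔP = 32μLV/D². Solving for V: V = ΔP·D²/(32μL) = 2.48e+04·(0.097)²/(32·0.458·8.07) = 1.973 m/s.
Check: Re = ρVD/μ = 1250·1.973·0.097/0.458 = 522.3 < 2300, so the laminar assumption holds.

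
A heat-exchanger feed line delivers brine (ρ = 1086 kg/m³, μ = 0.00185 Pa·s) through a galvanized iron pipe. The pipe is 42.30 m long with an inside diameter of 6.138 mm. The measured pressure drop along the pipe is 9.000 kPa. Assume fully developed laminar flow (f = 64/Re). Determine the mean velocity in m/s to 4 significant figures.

For laminar flow, f = 64/Re with Re = ρVD/μ, so Darcy-Weisbach reduces to ΔP = 32μLV/D². Solving for V: V = ΔP·D²/(32μL) = 9000·(0.006138)²/(32·0.00185·42.3) = 0.1354 m/s.
Check: Re = ρVD/μ = 1086·0.1354·0.006138/0.00185 = 487.9 < 2300, so the laminar assumption holds.

V ≈ 0.1354 m/s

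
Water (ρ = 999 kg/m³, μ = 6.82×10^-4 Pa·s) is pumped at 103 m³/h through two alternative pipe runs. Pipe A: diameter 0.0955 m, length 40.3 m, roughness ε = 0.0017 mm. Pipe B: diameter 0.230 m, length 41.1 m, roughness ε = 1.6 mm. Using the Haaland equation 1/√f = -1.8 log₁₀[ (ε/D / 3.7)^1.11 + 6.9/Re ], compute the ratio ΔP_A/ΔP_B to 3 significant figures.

Pipe A: V = Q/A = 0.02861/0.007163 = 3.994 m/s; Re = 5.588e+05; ε/D = 1.78e-05; Haaland → f = 0.01303; ΔP_A = f(L/D)(ρV²/2) = 4.383e+04 Pa.
Pipe B: V = Q/A = 0.02861/0.04155 = 0.6886 m/s; Re = 2.32e+05; ε/D = 0.00696; Haaland → f = 0.03402; ΔP_B = f(L/D)(ρV²/2) = 1440 Pa.
ΔP_A/ΔP_B = 4.383e+04/1440 = 30.4.

ΔP_A/ΔP_B ≈ 30.4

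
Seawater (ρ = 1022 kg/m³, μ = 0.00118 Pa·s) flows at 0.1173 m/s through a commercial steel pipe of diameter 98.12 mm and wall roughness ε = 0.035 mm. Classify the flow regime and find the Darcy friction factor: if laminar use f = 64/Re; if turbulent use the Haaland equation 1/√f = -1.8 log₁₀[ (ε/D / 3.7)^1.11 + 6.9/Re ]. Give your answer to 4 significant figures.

Re = ρVD/μ = 1022·0.1173·0.09812/0.00118 = 9968.
Re > 4000 → turbulent. ε/D = 3.5e-05/0.09812 = 0.000357; Haaland: 1/√f = -1.8 log₁₀[3.49e-05 + 0.000692] = 5.649, so f = 0.03133.

f ≈ 0.03133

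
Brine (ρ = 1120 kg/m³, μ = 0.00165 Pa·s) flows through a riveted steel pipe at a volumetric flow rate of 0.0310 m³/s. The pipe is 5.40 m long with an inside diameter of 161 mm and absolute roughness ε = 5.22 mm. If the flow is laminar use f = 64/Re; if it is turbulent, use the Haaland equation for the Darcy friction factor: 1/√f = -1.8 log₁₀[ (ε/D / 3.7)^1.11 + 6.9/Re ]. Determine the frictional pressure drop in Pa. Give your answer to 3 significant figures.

Cross-sectional area A = πD²/4 = π(0.161)²/4 = 0.02036 m²; mean velocity V = Q/A = 0.031/0.02036 = 1.523 m/s.
Reynolds number Re = ρVD/μ = 1120 · 1.523 · 0.161 / 0.00165 = 1.664e+05.
Re > 4000 → turbulent. Relative roughness ε/D = 0.00522/0.161 = 0.0324. Haaland: 1/√f = -1.8 log₁₀[(0.0324/3.7)^1.11 + 6.9/1.664e+05] = -1.8 log₁₀[0.0052 + 4.15e-05] = 4.104, so f = 0.05936.
Darcy-Weisbach: ΔP = f(L/D)(ρV²/2) = 0.05936·(5.4/0.161)·(1120·1.523²/2) = 0.05936·33.54·1298 = 2585 Pa.

ΔP ≈ 2590 Pa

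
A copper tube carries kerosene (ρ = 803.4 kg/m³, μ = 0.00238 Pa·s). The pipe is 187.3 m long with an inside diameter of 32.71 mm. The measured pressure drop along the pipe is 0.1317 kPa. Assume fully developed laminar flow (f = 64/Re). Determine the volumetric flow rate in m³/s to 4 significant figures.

For laminar flow, f = 64/Re with Re = ρVD/μ, so Darcy-Weisbach reduces to ΔP = 32μLV/D². Solving for V: V = ΔP·D²/(32μL) = 131.7·(0.03271)²/(32·0.00238·187.3) = 0.009878 m/s.
Check: Re = ρVD/μ = 803.4·0.009878·0.03271/0.00238 = 109.1 < 2300, so the laminar assumption holds.
Q = V·A = 0.009878·(π/4·0.03271²) = 8.301e-06 m³/s = 8.301×10^-6 m³/s.

Q ≈ 8.301×10^-6 m³/s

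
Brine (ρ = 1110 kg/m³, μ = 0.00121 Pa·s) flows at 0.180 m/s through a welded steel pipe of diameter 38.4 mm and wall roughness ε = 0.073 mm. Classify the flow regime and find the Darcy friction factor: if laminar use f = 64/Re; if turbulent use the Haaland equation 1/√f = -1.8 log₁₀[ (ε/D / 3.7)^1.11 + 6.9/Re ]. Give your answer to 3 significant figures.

f ≈ 0.0372

Re = ρVD/μ = 1110·0.18·0.0384/0.00121 = 6341.
Re > 4000 → turbulent. ε/D = 7.3e-05/0.0384 = 0.0019; Haaland: 1/√f = -1.8 log₁₀[0.000223 + 0.00109] = 5.188, so f = 0.03715.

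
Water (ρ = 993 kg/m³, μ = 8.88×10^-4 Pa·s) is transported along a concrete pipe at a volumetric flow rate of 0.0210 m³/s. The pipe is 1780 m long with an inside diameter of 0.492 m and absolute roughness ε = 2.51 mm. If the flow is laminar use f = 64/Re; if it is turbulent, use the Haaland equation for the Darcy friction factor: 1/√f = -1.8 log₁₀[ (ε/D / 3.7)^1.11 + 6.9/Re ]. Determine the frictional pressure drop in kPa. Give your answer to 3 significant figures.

Cross-sectional area A = πD²/4 = π(0.492)²/4 = 0.1901 m²; mean velocity V = Q/A = 0.021/0.1901 = 0.1105 m/s.
Reynolds number Re = ρVD/μ = 993 · 0.1105 · 0.492 / 0.000888 = 6.077e+04.
Re > 4000 → turbulent. Relative roughness ε/D = 0.00251/0.492 = 0.0051. Haaland: 1/√f = -1.8 log₁₀[(0.0051/3.7)^1.11 + 6.9/6.077e+04] = -1.8 log₁₀[0.000668 + 0.000114] = 5.593, so f = 0.03197.
Darcy-Weisbach: ΔP = f(L/D)(ρV²/2) = 0.03197·(1780/0.492)·(993·0.1105²/2) = 0.03197·3618·6.058 = 700.7 Pa.
ΔP = 700.7 Pa = 0.701 kPa.

ΔP ≈ 0.701 kPa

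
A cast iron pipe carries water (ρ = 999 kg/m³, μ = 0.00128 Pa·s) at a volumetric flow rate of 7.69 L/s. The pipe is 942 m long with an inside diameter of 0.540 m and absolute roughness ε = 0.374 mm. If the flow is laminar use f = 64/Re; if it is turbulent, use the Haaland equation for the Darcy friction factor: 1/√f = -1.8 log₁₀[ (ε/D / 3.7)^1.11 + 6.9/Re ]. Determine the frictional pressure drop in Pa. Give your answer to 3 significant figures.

ΔP ≈ 28.7 Pa

Q = 7.69 L/s = 7.69/1000 = 0.00769 m³/s.
Cross-sectional area A = πD²/4 = π(0.54)²/4 = 0.229 m²; mean velocity V = Q/A = 0.00769/0.229 = 0.03358 m/s.
Reynolds number Re = ρVD/μ = 999 · 0.03358 · 0.54 / 0.00128 = 1.415e+04.
Re > 4000 → turbulent. Relative roughness ε/D = 0.000374/0.54 = 0.000693. Haaland: 1/√f = -1.8 log₁₀[(0.000693/3.7)^1.11 + 6.9/1.415e+04] = -1.8 log₁₀[7.28e-05 + 0.000488] = 5.853, so f = 0.02919.
Darcy-Weisbach: ΔP = f(L/D)(ρV²/2) = 0.02919·(942/0.54)·(999·0.03358²/2) = 0.02919·1744·0.5632 = 28.68 Pa.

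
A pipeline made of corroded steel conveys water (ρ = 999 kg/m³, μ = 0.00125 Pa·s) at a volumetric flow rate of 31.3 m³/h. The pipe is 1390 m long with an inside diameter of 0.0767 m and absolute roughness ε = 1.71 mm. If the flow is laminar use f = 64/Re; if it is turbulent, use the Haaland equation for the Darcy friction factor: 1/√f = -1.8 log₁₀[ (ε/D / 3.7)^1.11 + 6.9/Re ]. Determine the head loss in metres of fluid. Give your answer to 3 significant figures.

h_f ≈ 167 m

Q = 31.3 m³/h = 31.3/3600 = 0.008694 m³/s.
Cross-sectional area A = πD²/4 = π(0.0767)²/4 = 0.00462 m²; mean velocity V = Q/A = 0.008694/0.00462 = 1.882 m/s.
Reynolds number Re = ρVD/μ = 999 · 1.882 · 0.0767 / 0.00125 = 1.153e+05.
Re > 4000 → turbulent. Relative roughness ε/D = 0.00171/0.0767 = 0.0223. Haaland: 1/√f = -1.8 log₁₀[(0.0223/3.7)^1.11 + 6.9/1.153e+05] = -1.8 log₁₀[0.00343 + 5.98e-05] = 4.422, so f = 0.05114.
Darcy-Weisbach: ΔP = f(L/D)(ρV²/2) = 0.05114·(1390/0.0767)·(999·1.882²/2) = 0.05114·1.812e+04·1769 = 1.639e+06 Pa.
Head loss h_f = ΔP/(ρg) = 1.639e+06/(999·9.81) = 167 m.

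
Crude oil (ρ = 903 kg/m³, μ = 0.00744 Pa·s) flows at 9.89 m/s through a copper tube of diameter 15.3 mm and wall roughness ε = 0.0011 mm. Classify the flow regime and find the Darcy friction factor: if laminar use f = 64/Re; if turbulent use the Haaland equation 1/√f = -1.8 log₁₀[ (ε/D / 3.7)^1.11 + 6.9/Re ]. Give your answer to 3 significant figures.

Re = ρVD/μ = 903·9.89·0.0153/0.00744 = 1.837e+04.
Re > 4000 → turbulent. ε/D = 1.1e-06/0.0153 = 7.19e-05; Haaland: 1/√f = -1.8 log₁₀[5.89e-06 + 0.000376] = 6.153, so f = 0.02641.

f ≈ 0.0264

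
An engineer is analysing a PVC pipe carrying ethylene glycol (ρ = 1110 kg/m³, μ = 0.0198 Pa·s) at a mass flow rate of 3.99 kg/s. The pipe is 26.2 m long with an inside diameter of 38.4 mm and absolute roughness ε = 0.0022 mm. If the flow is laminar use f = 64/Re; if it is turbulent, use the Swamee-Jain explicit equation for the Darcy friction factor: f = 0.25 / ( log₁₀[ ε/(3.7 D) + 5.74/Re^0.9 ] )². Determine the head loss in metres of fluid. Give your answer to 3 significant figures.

h_f ≈ 11.7 m

A = πD²/4 = π(0.0384)²/4 = 0.001158 m²; mean velocity V = ṁ/(ρA) = 3.99/(1110 · 0.001158) = 3.104 m/s.
Reynolds number Re = ρVD/μ = 1110 · 3.104 · 0.0384 / 0.0198 = 6682.
Re > 4000 → turbulent. Relative roughness ε/D = 2.2e-06/0.0384 = 5.73e-05. Swamee-Jain: f = 0.25/(log₁₀[5.73e-05/3.7 + 5.74/6682^0.9])² = 0.25/(log₁₀[1.55e-05 + 0.00207])² = 0.25/(-2.68)² = 0.0348.
Darcy-Weisbach: ΔP = f(L/D)(ρV²/2) = 0.0348·(26.2/0.0384)·(1110·3.104²/2) = 0.0348·682.3·5347 = 1.27e+05 Pa.
Head loss h_f = ΔP/(ρg) = 1.27e+05/(1110·9.81) = 11.7 m.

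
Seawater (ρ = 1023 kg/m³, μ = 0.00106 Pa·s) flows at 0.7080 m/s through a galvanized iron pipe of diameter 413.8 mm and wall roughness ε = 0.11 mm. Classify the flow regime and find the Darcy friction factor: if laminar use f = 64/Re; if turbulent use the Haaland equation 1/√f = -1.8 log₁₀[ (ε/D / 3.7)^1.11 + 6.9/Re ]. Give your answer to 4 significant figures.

Re = ρVD/μ = 1023·0.708·0.4138/0.00106 = 2.827e+05.
Re > 4000 → turbulent. ε/D = 0.00011/0.4138 = 0.000266; Haaland: 1/√f = -1.8 log₁₀[2.52e-05 + 2.44e-05] = 7.749, so f = 0.01665.

f ≈ 0.01665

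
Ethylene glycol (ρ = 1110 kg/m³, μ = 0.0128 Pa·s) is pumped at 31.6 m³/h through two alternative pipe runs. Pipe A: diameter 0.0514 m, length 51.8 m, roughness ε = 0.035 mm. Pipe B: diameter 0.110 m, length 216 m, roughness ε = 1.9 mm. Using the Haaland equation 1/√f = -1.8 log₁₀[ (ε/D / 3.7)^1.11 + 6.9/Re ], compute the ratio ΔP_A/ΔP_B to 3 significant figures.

Pipe A: V = Q/A = 0.008778/0.002075 = 4.23 m/s; Re = 1.886e+04; ε/D = 0.000681; Haaland → f = 0.02735; ΔP_A = f(L/D)(ρV²/2) = 2.738e+05 Pa.
Pipe B: V = Q/A = 0.008778/0.009503 = 0.9237 m/s; Re = 8811; ε/D = 0.0173; Haaland → f = 0.05049; ΔP_B = f(L/D)(ρV²/2) = 4.695e+04 Pa.
ΔP_A/ΔP_B = 2.738e+05/4.695e+04 = 5.83.

ΔP_A/ΔP_B ≈ 5.83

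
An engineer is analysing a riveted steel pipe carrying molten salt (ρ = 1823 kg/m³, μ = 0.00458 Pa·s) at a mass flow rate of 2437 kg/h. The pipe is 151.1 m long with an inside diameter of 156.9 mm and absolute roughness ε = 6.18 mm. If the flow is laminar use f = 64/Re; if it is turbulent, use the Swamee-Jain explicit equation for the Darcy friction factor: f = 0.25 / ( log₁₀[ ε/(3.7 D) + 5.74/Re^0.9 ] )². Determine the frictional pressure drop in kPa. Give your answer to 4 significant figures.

ṁ = 2437 kg/h = 2437/3600 = 0.6769 kg/s.
A = πD²/4 = π(0.1569)²/4 = 0.01933 m²; mean velocity V = ṁ/(ρA) = 0.6769/(1823 · 0.01933) = 0.01921 m/s.
Reynolds number Re = ρVD/μ = 1823 · 0.01921 · 0.1569 / 0.00458 = 1199.
Re < 2300 → laminar flow, so f = 64/Re = 64/1199 = 0.05336 (the turbulent correlation is not needed).
Darcy-Weisbach: ΔP = f(L/D)(ρV²/2) = 0.05336·(151.1/0.1569)·(1823·0.01921²/2) = 0.05336·963·0.3362 = 17.28 Pa.
ΔP = 17.28 Pa = 0.01728 kPa.

ΔP ≈ 0.01728 kPa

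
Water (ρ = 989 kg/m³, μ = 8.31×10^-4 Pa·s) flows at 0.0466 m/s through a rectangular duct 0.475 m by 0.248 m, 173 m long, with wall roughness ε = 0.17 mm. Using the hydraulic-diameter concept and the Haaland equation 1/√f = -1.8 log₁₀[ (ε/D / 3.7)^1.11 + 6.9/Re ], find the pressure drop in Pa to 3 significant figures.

ΔP ≈ 15.6 Pa

Hydraulic diameter D_h = 4A/P = 4·(0.475·0.248)/(2·(0.475+0.248)) = 0.4712/1.446 = 0.3259 m.
Re = ρVD_h/μ = 989·0.0466·0.3259/0.000831 = 1.807e+04.
ε/D_h = 0.00017/0.3259 = 0.000522; Haaland gives 1/√f = -1.8 log₁₀[5.32e-05+0.000382] = 6.051, so f = 0.02731.
ΔP = f(L/D_h)(ρV²/2) = 0.02731·173/0.3259·1.074 = 15.57 Pa.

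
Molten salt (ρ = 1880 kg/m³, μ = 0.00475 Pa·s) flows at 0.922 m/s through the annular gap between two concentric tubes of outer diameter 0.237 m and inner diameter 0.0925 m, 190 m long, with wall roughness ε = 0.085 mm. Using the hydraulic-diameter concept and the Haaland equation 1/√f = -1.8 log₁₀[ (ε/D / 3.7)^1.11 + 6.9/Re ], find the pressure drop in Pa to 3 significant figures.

ΔP ≈ 23500 Pa

Hydraulic diameter D_h = 4A/P = D_o - D_i = 0.237 - 0.0925 = 0.1445 m.
Re = ρVD_h/μ = 1880·0.922·0.1445/0.00475 = 5.273e+04.
ε/D_h = 8.5e-05/0.1445 = 0.000588; Haaland gives 1/√f = -1.8 log₁₀[6.07e-05+0.000131] = 6.692, so f = 0.02233.
ΔP = f(L/D_h)(ρV²/2) = 0.02233·190/0.1445·799.1 = 2.346e+04 Pa.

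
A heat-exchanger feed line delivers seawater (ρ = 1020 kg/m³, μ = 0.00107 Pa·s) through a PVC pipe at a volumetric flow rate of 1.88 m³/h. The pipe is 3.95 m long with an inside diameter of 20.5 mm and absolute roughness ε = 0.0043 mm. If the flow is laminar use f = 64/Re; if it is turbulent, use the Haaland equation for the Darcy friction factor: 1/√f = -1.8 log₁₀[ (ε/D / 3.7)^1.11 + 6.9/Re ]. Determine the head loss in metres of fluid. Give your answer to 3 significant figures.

h_f ≈ 0.581 m

Q = 1.88 m³/h = 1.88/3600 = 0.0005222 m³/s.
Cross-sectional area A = πD²/4 = π(0.0205)²/4 = 0.0003301 m²; mean velocity V = Q/A = 0.0005222/0.0003301 = 1.582 m/s.
Reynolds number Re = ρVD/μ = 1020 · 1.582 · 0.0205 / 0.00107 = 3.092e+04.
Re > 4000 → turbulent. Relative roughness ε/D = 4.3e-06/0.0205 = 0.00021. Haaland: 1/√f = -1.8 log₁₀[(0.00021/3.7)^1.11 + 6.9/3.092e+04] = -1.8 log₁₀[1.93e-05 + 0.000223] = 6.508, so f = 0.02361.
Darcy-Weisbach: ΔP = f(L/D)(ρV²/2) = 0.02361·(3.95/0.0205)·(1020·1.582²/2) = 0.02361·192.7·1277 = 5809 Pa.
Head loss h_f = ΔP/(ρg) = 5809/(1020·9.81) = 0.581 m.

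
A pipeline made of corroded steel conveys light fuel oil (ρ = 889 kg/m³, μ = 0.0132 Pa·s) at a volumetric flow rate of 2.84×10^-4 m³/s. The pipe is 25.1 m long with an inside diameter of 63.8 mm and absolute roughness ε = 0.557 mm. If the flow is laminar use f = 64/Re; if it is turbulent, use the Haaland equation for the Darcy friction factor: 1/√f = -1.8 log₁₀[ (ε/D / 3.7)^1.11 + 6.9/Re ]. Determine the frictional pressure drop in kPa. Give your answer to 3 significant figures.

Cross-sectional area A = πD²/4 = π(0.0638)²/4 = 0.003197 m²; mean velocity V = Q/A = 0.000284/0.003197 = 0.08884 m/s.
Reynolds number Re = ρVD/μ = 889 · 0.08884 · 0.0638 / 0.0132 = 381.7.
Re < 2300 → laminar flow, so f = 64/Re = 64/381.7 = 0.1677 (the turbulent correlation is not needed).
Darcy-Weisbach: ΔP = f(L/D)(ρV²/2) = 0.1677·(25.1/0.0638)·(889·0.08884²/2) = 0.1677·393.4·3.508 = 231.4 Pa.
ΔP = 231.4 Pa = 0.231 kPa.

ΔP ≈ 0.231 kPa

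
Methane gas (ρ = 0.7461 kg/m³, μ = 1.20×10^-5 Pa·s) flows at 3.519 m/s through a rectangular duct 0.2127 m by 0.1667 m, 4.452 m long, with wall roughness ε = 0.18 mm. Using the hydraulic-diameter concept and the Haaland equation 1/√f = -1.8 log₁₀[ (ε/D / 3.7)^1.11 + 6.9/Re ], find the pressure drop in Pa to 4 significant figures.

Hydraulic diameter D_h = 4A/P = 4·(0.2127·0.1667)/(2·(0.2127+0.1667)) = 0.1418/0.7588 = 0.1869 m.
Re = ρVD_h/μ = 0.7461·3.519·0.1869/1.2e-05 = 4.09e+04.
ε/D_h = 0.00018/0.1869 = 0.000963; Haaland gives 1/√f = -1.8 log₁₀[0.000105+0.000169] = 6.413, so f = 0.02432.
ΔP = f(L/D_h)(ρV²/2) = 0.02432·4.452/0.1869·4.62 = 2.676 Pa.

ΔP ≈ 2.676 Pa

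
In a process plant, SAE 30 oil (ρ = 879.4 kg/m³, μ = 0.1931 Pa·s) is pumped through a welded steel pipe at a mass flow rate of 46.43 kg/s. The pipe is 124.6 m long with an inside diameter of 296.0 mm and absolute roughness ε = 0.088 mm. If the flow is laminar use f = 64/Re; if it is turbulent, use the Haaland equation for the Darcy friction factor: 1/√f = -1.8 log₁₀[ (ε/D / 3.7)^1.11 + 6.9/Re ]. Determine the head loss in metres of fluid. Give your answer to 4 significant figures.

h_f ≈ 0.7815 m

A = πD²/4 = π(0.296)²/4 = 0.06881 m²; mean velocity V = ṁ/(ρA) = 46.43/(879.4 · 0.06881) = 0.7673 m/s.
Reynolds number Re = ρVD/μ = 879.4 · 0.7673 · 0.296 / 0.193 = 1034.
Re < 2300 → laminar flow, so f = 64/Re = 64/1034 = 0.06188 (the turbulent correlation is not needed).
Darcy-Weisbach: ΔP = f(L/D)(ρV²/2) = 0.06188·(124.6/0.296)·(879.4·0.7673²/2) = 0.06188·420.9·258.8 = 6742 Pa.
Head loss h_f = ΔP/(ρg) = 6742/(879.4·9.81) = 0.7815 m.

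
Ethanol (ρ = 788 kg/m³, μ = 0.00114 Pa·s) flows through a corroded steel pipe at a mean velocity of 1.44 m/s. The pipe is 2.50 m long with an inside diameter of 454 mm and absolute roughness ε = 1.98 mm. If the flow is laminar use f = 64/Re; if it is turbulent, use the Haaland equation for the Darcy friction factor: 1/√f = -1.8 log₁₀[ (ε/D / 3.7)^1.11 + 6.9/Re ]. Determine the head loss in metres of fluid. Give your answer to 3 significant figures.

h_f ≈ 0.0171 m

Reynolds number Re = ρVD/μ = 788 · 1.44 · 0.454 / 0.00114 = 4.519e+05.
Re > 4000 → turbulent. Relative roughness ε/D = 0.00198/0.454 = 0.00436. Haaland: 1/√f = -1.8 log₁₀[(0.00436/3.7)^1.11 + 6.9/4.519e+05] = -1.8 log₁₀[0.000561 + 1.53e-05] = 5.83, so f = 0.02942.
Darcy-Weisbach: ΔP = f(L/D)(ρV²/2) = 0.02942·(2.5/0.454)·(788·1.44²/2) = 0.02942·5.507·817 = 132.3 Pa.
Head loss h_f = ΔP/(ρg) = 132.3/(788·9.81) = 0.0171 m.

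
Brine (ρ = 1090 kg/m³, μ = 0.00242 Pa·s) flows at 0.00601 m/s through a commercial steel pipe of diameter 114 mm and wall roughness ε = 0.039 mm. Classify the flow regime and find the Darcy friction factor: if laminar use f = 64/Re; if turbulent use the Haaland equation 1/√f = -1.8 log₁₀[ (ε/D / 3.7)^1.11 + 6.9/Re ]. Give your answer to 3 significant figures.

Re = ρVD/μ = 1090·0.00601·0.114/0.00242 = 308.6.
Re < 2300 → laminar, so f = 64/Re = 0.2074 (roughness is irrelevant in laminar flow).

f ≈ 0.207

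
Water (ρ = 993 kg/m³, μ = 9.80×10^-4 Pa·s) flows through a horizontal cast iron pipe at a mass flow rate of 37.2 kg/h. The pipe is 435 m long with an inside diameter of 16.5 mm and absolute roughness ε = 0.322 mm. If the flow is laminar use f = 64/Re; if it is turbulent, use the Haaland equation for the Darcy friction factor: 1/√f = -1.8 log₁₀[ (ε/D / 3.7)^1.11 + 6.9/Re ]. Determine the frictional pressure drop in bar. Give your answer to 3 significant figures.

ṁ = 37.2 kg/h = 37.2/3600 = 0.01033 kg/s.
A = πD²/4 = π(0.0165)²/4 = 0.0002138 m²; mean velocity V = ṁ/(ρA) = 0.01033/(993 · 0.0002138) = 0.04867 m/s.
Reynolds number Re = ρVD/μ = 993 · 0.04867 · 0.0165 / 0.00098 = 813.7.
Re < 2300 → laminar flow, so f = 64/Re = 64/813.7 = 0.07866 (the turbulent correlation is not needed).
Darcy-Weisbach: ΔP = f(L/D)(ρV²/2) = 0.07866·(435/0.0165)·(993·0.04867²/2) = 0.07866·2.636e+04·1.176 = 2439 Pa.
ΔP = 2439 Pa = 0.0244 bar.

ΔP ≈ 0.0244 bar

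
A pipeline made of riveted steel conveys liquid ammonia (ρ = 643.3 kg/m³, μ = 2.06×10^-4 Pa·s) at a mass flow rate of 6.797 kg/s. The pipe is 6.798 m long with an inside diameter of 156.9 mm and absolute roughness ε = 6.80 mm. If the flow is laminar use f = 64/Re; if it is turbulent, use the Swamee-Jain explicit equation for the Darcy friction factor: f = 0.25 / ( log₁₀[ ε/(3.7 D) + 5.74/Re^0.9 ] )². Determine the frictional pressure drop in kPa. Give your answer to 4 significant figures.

ΔP ≈ 0.2797 kPa

A = πD²/4 = π(0.1569)²/4 = 0.01933 m²; mean velocity V = ṁ/(ρA) = 6.797/(643.3 · 0.01933) = 0.5465 m/s.
Reynolds number Re = ρVD/μ = 643.3 · 0.5465 · 0.1569 / 0.000206 = 2.678e+05.
Re > 4000 → turbulent. Relative roughness ε/D = 0.0068/0.1569 = 0.0433. Swamee-Jain: f = 0.25/(log₁₀[0.0433/3.7 + 5.74/2.678e+05^0.9])² = 0.25/(log₁₀[0.0117 + 7.48e-05])² = 0.25/(-1.929)² = 0.06722.
Darcy-Weisbach: ΔP = f(L/D)(ρV²/2) = 0.06722·(6.798/0.1569)·(643.3·0.5465²/2) = 0.06722·43.33·96.05 = 279.7 Pa.
ΔP = 279.7 Pa = 0.2797 kPa.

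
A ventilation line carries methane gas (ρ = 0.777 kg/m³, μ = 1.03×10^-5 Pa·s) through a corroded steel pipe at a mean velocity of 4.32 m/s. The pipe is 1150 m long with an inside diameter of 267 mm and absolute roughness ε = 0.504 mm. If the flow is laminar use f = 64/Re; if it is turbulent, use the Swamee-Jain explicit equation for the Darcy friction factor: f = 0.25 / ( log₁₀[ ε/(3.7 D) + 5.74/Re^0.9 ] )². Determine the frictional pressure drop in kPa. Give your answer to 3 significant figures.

Reynolds number Re = ρVD/μ = 0.777 · 4.32 · 0.267 / 1.03e-05 = 8.701e+04.
Re > 4000 → turbulent. Relative roughness ε/D = 0.000504/0.267 = 0.00189. Swamee-Jain: f = 0.25/(log₁₀[0.00189/3.7 + 5.74/8.701e+04^0.9])² = 0.25/(log₁₀[0.00051 + 0.000206])² = 0.25/(-3.145)² = 0.02527.
Darcy-Weisbach: ΔP = f(L/D)(ρV²/2) = 0.02527·(1150/0.267)·(0.777·4.32²/2) = 0.02527·4307·7.25 = 789.2 Pa.
ΔP = 789.2 Pa = 0.789 kPa.

ΔP ≈ 0.789 kPa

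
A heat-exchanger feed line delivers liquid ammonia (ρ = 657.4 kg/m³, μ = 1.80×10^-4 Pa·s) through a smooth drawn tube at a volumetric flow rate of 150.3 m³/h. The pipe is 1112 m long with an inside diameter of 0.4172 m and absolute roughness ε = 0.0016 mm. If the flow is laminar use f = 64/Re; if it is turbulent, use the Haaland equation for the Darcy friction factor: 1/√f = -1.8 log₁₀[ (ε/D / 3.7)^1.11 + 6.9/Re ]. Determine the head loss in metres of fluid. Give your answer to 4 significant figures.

h_f ≈ 0.1682 m

Q = 150.3 m³/h = 150.3/3600 = 0.04175 m³/s.
Cross-sectional area A = πD²/4 = π(0.4172)²/4 = 0.1367 m²; mean velocity V = Q/A = 0.04175/0.1367 = 0.3054 m/s.
Reynolds number Re = ρVD/μ = 657.4 · 0.3054 · 0.4172 / 0.00018 = 4.653e+05.
Re > 4000 → turbulent. Relative roughness ε/D = 1.6e-06/0.4172 = 3.84e-06. Haaland: 1/√f = -1.8 log₁₀[(3.84e-06/3.7)^1.11 + 6.9/4.653e+05] = -1.8 log₁₀[2.28e-07 + 1.48e-05] = 8.68, so f = 0.01327.
Darcy-Weisbach: ΔP = f(L/D)(ρV²/2) = 0.01327·(1112/0.4172)·(657.4·0.3054²/2) = 0.01327·2665·30.66 = 1085 Pa.
Head loss h_f = ΔP/(ρg) = 1085/(657.4·9.81) = 0.1682 m.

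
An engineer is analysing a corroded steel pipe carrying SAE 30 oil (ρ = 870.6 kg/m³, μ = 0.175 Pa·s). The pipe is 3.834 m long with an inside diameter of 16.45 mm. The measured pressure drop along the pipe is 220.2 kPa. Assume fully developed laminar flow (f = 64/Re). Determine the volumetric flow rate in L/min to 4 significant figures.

For laminar flow, f = 64/Re with Re = ρVD/μ, so Darcy-Weisbach reduces to ΔP = 32μLV/D². Solving for V: V = ΔP·D²/(32μL) = 2.202e+05·(0.01645)²/(32·0.175·3.834) = 2.775 m/s.
Check: Re = ρVD/μ = 870.6·2.775·0.01645/0.175 = 227.1 < 2300, so the laminar assumption holds.
Q = V·A = 2.775·(π/4·0.01645²) = 0.0005898 m³/s = 35.39 L/min.

Q ≈ 35.39 L/min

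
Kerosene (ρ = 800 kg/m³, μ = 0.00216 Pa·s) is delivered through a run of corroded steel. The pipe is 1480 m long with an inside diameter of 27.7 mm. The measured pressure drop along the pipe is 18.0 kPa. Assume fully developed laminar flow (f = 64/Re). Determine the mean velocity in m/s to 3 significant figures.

For laminar flow, f = 64/Re with Re = ρVD/μ, so Darcy-Weisbach reduces to ΔP = 32μLV/D². Solving for V: V = ΔP·D²/(32μL) = 1.8e+04·(0.0277)²/(32·0.00216·1480) = 0.135 m/s.
Check: Re = ρVD/μ = 800·0.135·0.0277/0.00216 = 1385 < 2300, so the laminar assumption holds.

V ≈ 0.135 m/s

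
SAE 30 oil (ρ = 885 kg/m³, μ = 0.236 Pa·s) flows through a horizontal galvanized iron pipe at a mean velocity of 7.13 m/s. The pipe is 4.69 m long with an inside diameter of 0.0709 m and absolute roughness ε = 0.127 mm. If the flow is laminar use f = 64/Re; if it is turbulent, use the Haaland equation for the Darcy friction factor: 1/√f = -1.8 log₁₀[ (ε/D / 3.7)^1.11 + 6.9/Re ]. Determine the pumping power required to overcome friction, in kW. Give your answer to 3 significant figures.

Reynolds number Re = ρVD/μ = 885 · 7.13 · 0.0709 / 0.236 = 1896.
Re < 2300 → laminar flow, so f = 64/Re = 64/1896 = 0.03376 (the turbulent correlation is not needed).
Darcy-Weisbach: ΔP = f(L/D)(ρV²/2) = 0.03376·(4.69/0.0709)·(885·7.13²/2) = 0.03376·66.15·2.25e+04 = 5.024e+04 Pa.
Q = V·A = 7.13·0.003948 = 0.02815 m³/s.
Pumping power P = QΔP = 0.02815·5.024e+04 = 1414 W = 1.41 kW.

P ≈ 1.41 kW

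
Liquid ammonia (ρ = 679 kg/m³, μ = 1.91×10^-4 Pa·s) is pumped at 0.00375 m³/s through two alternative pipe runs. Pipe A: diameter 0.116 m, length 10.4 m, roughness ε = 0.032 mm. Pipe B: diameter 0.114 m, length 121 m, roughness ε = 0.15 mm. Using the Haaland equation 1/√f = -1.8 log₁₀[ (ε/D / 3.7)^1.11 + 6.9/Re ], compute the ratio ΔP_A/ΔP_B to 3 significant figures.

Pipe A: V = Q/A = 0.00375/0.01057 = 0.3548 m/s; Re = 1.463e+05; ε/D = 0.000276; Haaland → f = 0.01806; ΔP_A = f(L/D)(ρV²/2) = 69.19 Pa.
Pipe B: V = Q/A = 0.00375/0.01021 = 0.3674 m/s; Re = 1.489e+05; ε/D = 0.00132; Haaland → f = 0.02242; ΔP_B = f(L/D)(ρV²/2) = 1090 Pa.
ΔP_A/ΔP_B = 69.19/1090 = 0.0635.

ΔP_A/ΔP_B ≈ 0.0635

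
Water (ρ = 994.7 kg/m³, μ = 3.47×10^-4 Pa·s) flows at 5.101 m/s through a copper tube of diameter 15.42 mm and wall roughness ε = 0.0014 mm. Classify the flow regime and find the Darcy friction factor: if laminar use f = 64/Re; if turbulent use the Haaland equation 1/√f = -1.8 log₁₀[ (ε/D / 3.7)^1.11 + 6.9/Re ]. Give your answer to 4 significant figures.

f ≈ 0.01582

Re = ρVD/μ = 994.7·5.101·0.01542/0.000347 = 2.255e+05.
Re > 4000 → turbulent. ε/D = 1.4e-06/0.01542 = 9.08e-05; Haaland: 1/√f = -1.8 log₁₀[7.63e-06 + 3.06e-05] = 7.952, so f = 0.01582.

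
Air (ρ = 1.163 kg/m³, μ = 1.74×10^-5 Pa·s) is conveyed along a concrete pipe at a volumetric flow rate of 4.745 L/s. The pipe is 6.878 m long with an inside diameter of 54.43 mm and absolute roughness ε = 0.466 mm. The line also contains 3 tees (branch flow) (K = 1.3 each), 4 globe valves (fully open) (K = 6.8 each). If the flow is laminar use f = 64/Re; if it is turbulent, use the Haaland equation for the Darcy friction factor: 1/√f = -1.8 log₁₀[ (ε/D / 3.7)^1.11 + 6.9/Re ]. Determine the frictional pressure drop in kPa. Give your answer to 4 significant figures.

Q = 4.745 L/s = 4.745/1000 = 0.004745 m³/s.
Cross-sectional area A = πD²/4 = π(0.05443)²/4 = 0.002327 m²; mean velocity V = Q/A = 0.004745/0.002327 = 2.039 m/s.
Reynolds number Re = ρVD/μ = 1.163 · 2.039 · 0.05443 / 1.74e-05 = 7419.
Re > 4000 → turbulent. Relative roughness ε/D = 0.000466/0.05443 = 0.00856. Haaland: 1/√f = -1.8 log₁₀[(0.00856/3.7)^1.11 + 6.9/7419] = -1.8 log₁₀[0.00119 + 0.00093] = 4.814, so f = 0.04316.
Total minor-loss coefficient ΣK = 3·1.3 + 4·6.8 = 31.1.
ΔP = [f·L/D + ΣK]·(ρV²/2) = [0.04316·6.878/0.05443 + 31.1]·(1.163·2.039²/2) = [5.453 + 31.1]·2.418 = 88.39 Pa.
ΔP = 88.39 Pa = 0.08839 kPa.

ΔP ≈ 0.08839 kPa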